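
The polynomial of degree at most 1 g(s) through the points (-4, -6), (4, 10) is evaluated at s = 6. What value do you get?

14

Evaluate each Lagrange basis at s = 6:
L_0(6) = (2)/[(-8)] = -1/4
L_1(6) = (10)/[(8)] = 5/4
Sum: (-6)·(-1/4) + 10·(5/4) = 14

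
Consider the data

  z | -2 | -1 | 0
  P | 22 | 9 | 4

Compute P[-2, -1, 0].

4

P[-2,-1] = (9 - 22) / (-1 - (-2)) = -13
P[-1,0] = (4 - 9) / (0 - (-1)) = -5
P[-2,-1,0] = (-5 - (-13)) / (0 - (-2)) = 4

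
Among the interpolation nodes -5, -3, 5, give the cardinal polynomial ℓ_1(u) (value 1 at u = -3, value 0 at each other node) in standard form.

ℓ_1(u) = (u + 5)(u - 5) / [(2)·(-8)]
       = (u^2 - 25) / (-16)

ℓ_1(u) = -(1/16)u^2 + 25/16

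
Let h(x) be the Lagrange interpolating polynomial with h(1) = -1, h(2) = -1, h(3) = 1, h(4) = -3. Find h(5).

-21

L_0(5) = (3)·(2)·(1)/[(-1)·(-2)·(-3)] = -1
L_1(5) = (4)·(2)·(1)/[(1)·(-1)·(-2)] = 4
L_2(5) = (4)·(3)·(1)/[(2)·(1)·(-1)] = -6
L_3(5) = (4)·(3)·(2)/[(3)·(2)·(1)] = 4
Sum: (-1)·(-1) + (-1)·(4) + 1·(-6) + (-3)·(4) = -21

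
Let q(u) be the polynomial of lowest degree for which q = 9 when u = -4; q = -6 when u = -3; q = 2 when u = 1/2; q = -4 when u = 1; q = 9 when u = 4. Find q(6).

14387/49

Evaluate each Lagrange basis at u = 6:
L_0(6) = (9)·(11/2)·(5)·(2)/[(-1)·(-9/2)·(-5)·(-8)] = 11/4
L_1(6) = (10)·(11/2)·(5)·(2)/[(1)·(-7/2)·(-4)·(-7)] = -275/49
L_2(6) = (10)·(9)·(5)·(2)/[(9/2)·(7/2)·(-1/2)·(-7/2)] = 1600/49
L_3(6) = (10)·(9)·(11/2)·(2)/[(5)·(4)·(1/2)·(-3)] = -33
L_4(6) = (10)·(9)·(11/2)·(5)/[(8)·(7)·(7/2)·(3)] = 825/196
Sum: 9·(11/4) + (-6)·(-275/49) + 2·(1600/49) + (-4)·(-33) + 9·(825/196) = 14387/49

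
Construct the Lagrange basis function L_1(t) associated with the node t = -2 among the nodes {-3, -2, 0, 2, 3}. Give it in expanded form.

L_1(t) = -(1/40)t^4 + (1/20)t^3 + (9/40)t^2 - (9/20)t

L_1(t) = (t + 3)t(t - 2)(t - 3) / [(1)·(-2)·(-4)·(-5)]
       = (t^4 - 2t^3 - 9t^2 + 18t) / (-40)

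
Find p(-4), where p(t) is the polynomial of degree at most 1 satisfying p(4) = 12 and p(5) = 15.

-12

Evaluate each Lagrange basis at t = -4:
L_0(-4) = (-9)/[(-1)] = 9
L_1(-4) = (-8)/[(1)] = -8
Sum: 12·(9) + 15·(-8) = -12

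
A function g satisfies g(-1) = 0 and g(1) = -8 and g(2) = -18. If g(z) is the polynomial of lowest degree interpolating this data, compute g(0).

-2

Using Newton's divided-difference form:
g[-1,1] = (-8 - 0) / (1 - (-1)) = -4
g[1,2] = (-18 - (-8)) / (2 - 1) = -10
g[-1,1,2] = (-10 - (-4)) / (2 - (-1)) = -2
g(0) = 0 + (-4)·(1) + (-2)·(1)·(-1) = -2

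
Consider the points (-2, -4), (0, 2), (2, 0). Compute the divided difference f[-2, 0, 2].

f[-2,0] = (2 - (-4)) / (0 - (-2)) = 3
f[0,2] = (0 - 2) / (2 - 0) = -1
f[-2,0,2] = (-1 - 3) / (2 - (-2)) = -1

-1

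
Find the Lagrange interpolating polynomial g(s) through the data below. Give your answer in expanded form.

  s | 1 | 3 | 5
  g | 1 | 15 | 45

g(s) = 2s^2 - s

L_0(s) = (s - 3)(s - 5) / [8] = (1/8)s^2 - s + 15/8
L_1(s) = (s - 1)(s - 5) / [-4] = -(1/4)s^2 + (3/2)s - 5/4
L_2(s) = (s - 1)(s - 3) / [8] = (1/8)s^2 - (1/2)s + 3/8
g(s) = 1·L_0 + 15·L_1 + 45·L_2
  1·L_0(s) = (1/8)s^2 - s + 15/8
  15·L_1(s) = -(15/4)s^2 + (45/2)s - 75/4
  45·L_2(s) = (45/8)s^2 - (45/2)s + 135/8
Adding term by term: 2s^2 - s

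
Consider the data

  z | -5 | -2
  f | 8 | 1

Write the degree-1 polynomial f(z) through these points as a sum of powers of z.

Build the Lagrange basis polynomials:
L_0(z) = (z + 2) / [-3] = -(1/3)z - 2/3
L_1(z) = (z + 5) / [3] = (1/3)z + 5/3
f(z) = 8·L_0 + 1·L_1
  8·L_0(z) = -(8/3)z - 16/3
  1·L_1(z) = (1/3)z + 5/3
Adding term by term: -(7/3)z - 11/3

f(z) = -(7/3)z - 11/3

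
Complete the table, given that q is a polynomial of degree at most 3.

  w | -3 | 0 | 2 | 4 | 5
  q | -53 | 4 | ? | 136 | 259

22

The 4 known values determine q uniquely (degree ≤ 3).
Evaluate each Lagrange basis at w = 2:
L_0(2) = (2)·(-2)·(-3)/[(-3)·(-7)·(-8)] = -1/14
L_1(2) = (5)·(-2)·(-3)/[(3)·(-4)·(-5)] = 1/2
L_2(2) = (5)·(2)·(-3)/[(7)·(4)·(-1)] = 15/14
L_3(2) = (5)·(2)·(-2)/[(8)·(5)·(1)] = -1/2
Sum: (-53)·(-1/14) + 4·(1/2) + 136·(15/14) + 259·(-1/2) = 22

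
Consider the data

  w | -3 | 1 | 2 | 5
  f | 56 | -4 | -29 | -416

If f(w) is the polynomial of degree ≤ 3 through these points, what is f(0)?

L_0(0) = (-1)·(-2)·(-5)/[(-4)·(-5)·(-8)] = 1/16
L_1(0) = (3)·(-2)·(-5)/[(4)·(-1)·(-4)] = 15/8
L_2(0) = (3)·(-1)·(-5)/[(5)·(1)·(-3)] = -1
L_3(0) = (3)·(-1)·(-2)/[(8)·(4)·(3)] = 1/16
Sum: 56·(1/16) + (-4)·(15/8) + (-29)·(-1) + (-416)·(1/16) = -1

-1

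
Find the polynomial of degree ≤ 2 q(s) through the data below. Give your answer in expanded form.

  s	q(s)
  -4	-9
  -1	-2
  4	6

q(s) = -(11/120)s^2 + (15/8)s - 1/30

Build the Lagrange basis polynomials:
L_0(s) = (s + 1)(s - 4) / [24] = (1/24)s^2 - (1/8)s - 1/6
L_1(s) = (s + 4)(s - 4) / [-15] = -(1/15)s^2 + 16/15
L_2(s) = (s + 4)(s + 1) / [40] = (1/40)s^2 + (1/8)s + 1/10
q(s) = (-9)·L_0 + (-2)·L_1 + 6·L_2
  (-9)·L_0(s) = -(3/8)s^2 + (9/8)s + 3/2
  (-2)·L_1(s) = (2/15)s^2 - 32/15
  6·L_2(s) = (3/20)s^2 + (3/4)s + 3/5
Adding term by term: -(11/120)s^2 + (15/8)s - 1/30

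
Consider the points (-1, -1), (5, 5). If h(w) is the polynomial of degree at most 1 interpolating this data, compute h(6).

Evaluate each Lagrange basis at w = 6:
L_0(6) = (1)/[(-6)] = -1/6
L_1(6) = (7)/[(6)] = 7/6
Sum: (-1)·(-1/6) + 5·(7/6) = 6

6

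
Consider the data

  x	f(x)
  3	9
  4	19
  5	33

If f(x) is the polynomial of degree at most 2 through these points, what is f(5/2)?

Evaluate each Lagrange basis at x = 5/2:
L_0(5/2) = (-3/2)·(-5/2)/[(-1)·(-2)] = 15/8
L_1(5/2) = (-1/2)·(-5/2)/[(1)·(-1)] = -5/4
L_2(5/2) = (-1/2)·(-3/2)/[(2)·(1)] = 3/8
Sum: 9·(15/8) + 19·(-5/4) + 33·(3/8) = 11/2

11/2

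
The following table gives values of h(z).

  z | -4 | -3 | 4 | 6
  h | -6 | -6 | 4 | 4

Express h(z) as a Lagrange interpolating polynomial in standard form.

Build the Lagrange basis polynomials:
L_0(z) = (z + 3)(z - 4)(z - 6) / [-80] = -(1/80)z^3 + (7/80)z^2 + (3/40)z - 9/10
L_1(z) = (z + 4)(z - 4)(z - 6) / [63] = (1/63)z^3 - (2/21)z^2 - (16/63)z + 32/21
L_2(z) = (z + 4)(z + 3)(z - 6) / [-112] = -(1/112)z^3 - (1/112)z^2 + (15/56)z + 9/14
L_3(z) = (z + 4)(z + 3)(z - 4) / [180] = (1/180)z^3 + (1/60)z^2 - (4/45)z - 4/15
h(z) = (-6)·L_0 + (-6)·L_1 + 4·L_2 + 4·L_3
  (-6)·L_0(z) = (3/40)z^3 - (21/40)z^2 - (9/20)z + 27/5
  (-6)·L_1(z) = -(2/21)z^3 + (4/7)z^2 + (32/21)z - 64/7
  4·L_2(z) = -(1/28)z^3 - (1/28)z^2 + (15/14)z + 18/7
  4·L_3(z) = (1/45)z^3 + (1/15)z^2 - (16/45)z - 16/15
Adding term by term: -(17/504)z^3 + (13/168)z^2 + (451/252)z - 47/21

h(z) = -(17/504)z^3 + (13/168)z^2 + (451/252)z - 47/21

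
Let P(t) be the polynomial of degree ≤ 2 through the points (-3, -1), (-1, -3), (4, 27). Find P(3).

17

Evaluate each Lagrange basis at t = 3:
L_0(3) = (4)·(-1)/[(-2)·(-7)] = -2/7
L_1(3) = (6)·(-1)/[(2)·(-5)] = 3/5
L_2(3) = (6)·(4)/[(7)·(5)] = 24/35
Sum: (-1)·(-2/7) + (-3)·(3/5) + 27·(24/35) = 17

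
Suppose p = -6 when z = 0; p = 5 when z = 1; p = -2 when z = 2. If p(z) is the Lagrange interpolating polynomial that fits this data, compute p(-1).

L_0(-1) = (-2)·(-3)/[(-1)·(-2)] = 3
L_1(-1) = (-1)·(-3)/[(1)·(-1)] = -3
L_2(-1) = (-1)·(-2)/[(2)·(1)] = 1
Sum: (-6)·(3) + 5·(-3) + (-2)·(1) = -35

-35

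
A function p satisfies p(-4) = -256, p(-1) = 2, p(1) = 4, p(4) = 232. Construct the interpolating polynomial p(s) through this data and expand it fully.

Newton's divided differences:
p[-4,-1] = (2 - (-256)) / (-1 - (-4)) = 86
p[-1,1] = (4 - 2) / (1 - (-1)) = 1
p[1,4] = (232 - 4) / (4 - 1) = 76
p[-4,-1,1] = (1 - 86) / (1 - (-4)) = -17
p[-1,1,4] = (76 - 1) / (4 - (-1)) = 15
p[-4,-1,1,4] = (15 - (-17)) / (4 - (-4)) = 4
p(s) = -256 + 86·(s + 4) + (-17)·(s + 4)(s + 1) + 4·(s + 4)(s + 1)(s - 1)
Expanding: p(s) = 4s^3 - s^2 - 3s + 4

p(s) = 4s^3 - s^2 - 3s + 4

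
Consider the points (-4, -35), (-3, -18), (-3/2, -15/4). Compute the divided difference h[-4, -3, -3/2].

-3

h[-4,-3] = (-18 - (-35)) / (-3 - (-4)) = 17
h[-3,-3/2] = (-15/4 - (-18)) / (-3/2 - (-3)) = 19/2
h[-4,-3,-3/2] = (19/2 - 17) / (-3/2 - (-4)) = -3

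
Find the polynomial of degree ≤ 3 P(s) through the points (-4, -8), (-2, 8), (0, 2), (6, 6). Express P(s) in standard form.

P(s) = (77/240)s^3 - (33/40)s^2 - (89/15)s + 2

Build the Lagrange basis polynomials:
L_0(s) = (s + 2)s(s - 6) / [-80] = -(1/80)s^3 + (1/20)s^2 + (3/20)s
L_1(s) = (s + 4)s(s - 6) / [32] = (1/32)s^3 - (1/16)s^2 - (3/4)s
L_2(s) = (s + 4)(s + 2)(s - 6) / [-48] = -(1/48)s^3 + (7/12)s + 1
L_3(s) = (s + 4)(s + 2)s / [480] = (1/480)s^3 + (1/80)s^2 + (1/60)s
P(s) = (-8)·L_0 + 8·L_1 + 2·L_2 + 6·L_3
  (-8)·L_0(s) = (1/10)s^3 - (2/5)s^2 - (6/5)s
  8·L_1(s) = (1/4)s^3 - (1/2)s^2 - 6s
  2·L_2(s) = -(1/24)s^3 + (7/6)s + 2
  6·L_3(s) = (1/80)s^3 + (3/40)s^2 + (1/10)s
Adding term by term: (77/240)s^3 - (33/40)s^2 - (89/15)s + 2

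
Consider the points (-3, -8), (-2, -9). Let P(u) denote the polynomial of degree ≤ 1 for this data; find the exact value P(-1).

-10

Evaluate each Lagrange basis at u = -1:
L_0(-1) = (1)/[(-1)] = -1
L_1(-1) = (2)/[(1)] = 2
Sum: (-8)·(-1) + (-9)·(2) = -10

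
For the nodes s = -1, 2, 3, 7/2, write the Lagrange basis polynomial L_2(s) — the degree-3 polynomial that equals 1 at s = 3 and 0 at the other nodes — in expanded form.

L_2(s) = (s + 1)(s - 2)(s - 7/2) / [(4)·(1)·(-1/2)]
       = (s^3 - (9/2)s^2 + (3/2)s + 7) / (-2)

L_2(s) = -(1/2)s^3 + (9/4)s^2 - (3/4)s - 7/2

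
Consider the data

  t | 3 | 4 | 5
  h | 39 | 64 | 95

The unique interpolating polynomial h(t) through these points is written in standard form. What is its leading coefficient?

3

The leading coefficient equals the top divided difference h[3,4,5].
h[3,4] = (64 - 39) / (4 - 3) = 25
h[4,5] = (95 - 64) / (5 - 4) = 31
h[3,4,5] = (31 - 25) / (5 - 3) = 3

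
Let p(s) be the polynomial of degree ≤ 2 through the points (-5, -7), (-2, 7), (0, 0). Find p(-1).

77/15

Using Newton's divided-difference form:
p[-5,-2] = (7 - (-7)) / (-2 - (-5)) = 14/3
p[-2,0] = (0 - 7) / (0 - (-2)) = -7/2
p[-5,-2,0] = (-7/2 - 14/3) / (0 - (-5)) = -49/30
p(-1) = -7 + (14/3)·(4) + (-49/30)·(4)·(1) = 77/15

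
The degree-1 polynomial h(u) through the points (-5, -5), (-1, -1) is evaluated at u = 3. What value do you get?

Evaluate each Lagrange basis at u = 3:
L_0(3) = (4)/[(-4)] = -1
L_1(3) = (8)/[(4)] = 2
Sum: (-5)·(-1) + (-1)·(2) = 3

3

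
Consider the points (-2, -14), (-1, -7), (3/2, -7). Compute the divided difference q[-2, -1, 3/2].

-2

q[-2,-1] = (-7 - (-14)) / (-1 - (-2)) = 7
q[-1,3/2] = (-7 - (-7)) / (3/2 - (-1)) = 0
q[-2,-1,3/2] = (0 - 7) / (3/2 - (-2)) = -2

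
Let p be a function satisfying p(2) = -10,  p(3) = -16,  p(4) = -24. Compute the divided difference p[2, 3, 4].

-1

p[2,3] = (-16 - (-10)) / (3 - 2) = -6
p[3,4] = (-24 - (-16)) / (4 - 3) = -8
p[2,3,4] = (-8 - (-6)) / (4 - 2) = -1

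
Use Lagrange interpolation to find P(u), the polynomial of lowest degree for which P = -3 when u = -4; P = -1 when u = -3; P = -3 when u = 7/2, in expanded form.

Build the Lagrange basis polynomials:
L_0(u) = (u + 3)(u - 7/2) / [15/2] = (2/15)u^2 - (1/15)u - 7/5
L_1(u) = (u + 4)(u - 7/2) / [-13/2] = -(2/13)u^2 - (1/13)u + 28/13
L_2(u) = (u + 4)(u + 3) / [195/4] = (4/195)u^2 + (28/195)u + 16/65
P(u) = (-3)·L_0 + (-1)·L_1 + (-3)·L_2
  (-3)·L_0(u) = -(2/5)u^2 + (1/5)u + 21/5
  (-1)·L_1(u) = (2/13)u^2 + (1/13)u - 28/13
  (-3)·L_2(u) = -(4/65)u^2 - (28/65)u - 48/65
Adding term by term: -(4/13)u^2 - (2/13)u + 17/13

P(u) = -(4/13)u^2 - (2/13)u + 17/13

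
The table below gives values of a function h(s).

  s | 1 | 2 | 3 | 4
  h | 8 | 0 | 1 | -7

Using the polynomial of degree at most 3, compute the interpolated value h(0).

Evaluate each Lagrange basis at s = 0:
L_0(0) = (-2)·(-3)·(-4)/[(-1)·(-2)·(-3)] = 4
L_1(0) = (-1)·(-3)·(-4)/[(1)·(-1)·(-2)] = -6
L_2(0) = (-1)·(-2)·(-4)/[(2)·(1)·(-1)] = 4
L_3(0) = (-1)·(-2)·(-3)/[(3)·(2)·(1)] = -1
Sum: 8·(4) + 0 + 1·(4) + (-7)·(-1) = 43

43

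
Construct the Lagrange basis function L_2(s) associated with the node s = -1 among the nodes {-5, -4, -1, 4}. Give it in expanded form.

L_2(s) = -(1/60)s^3 - (1/12)s^2 + (4/15)s + 4/3

L_2(s) = (s + 5)(s + 4)(s - 4) / [(4)·(3)·(-5)]
       = (s^3 + 5s^2 - 16s - 80) / (-60)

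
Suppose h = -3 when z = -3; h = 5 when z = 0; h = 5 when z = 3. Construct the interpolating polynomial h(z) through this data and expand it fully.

h(z) = -(4/9)z^2 + (4/3)z + 5

Newton's divided differences:
h[-3,0] = (5 - (-3)) / (0 - (-3)) = 8/3
h[0,3] = (5 - 5) / (3 - 0) = 0
h[-3,0,3] = (0 - 8/3) / (3 - (-3)) = -4/9
h(z) = -3 + (8/3)·(z + 3) + (-4/9)·(z + 3)z
Expanding: h(z) = -(4/9)z^2 + (4/3)z + 5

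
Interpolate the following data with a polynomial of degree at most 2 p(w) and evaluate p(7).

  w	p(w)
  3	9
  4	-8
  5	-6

Evaluate each Lagrange basis at w = 7:
L_0(7) = (3)·(2)/[(-1)·(-2)] = 3
L_1(7) = (4)·(2)/[(1)·(-1)] = -8
L_2(7) = (4)·(3)/[(2)·(1)] = 6
Sum: 9·(3) + (-8)·(-8) + (-6)·(6) = 55

55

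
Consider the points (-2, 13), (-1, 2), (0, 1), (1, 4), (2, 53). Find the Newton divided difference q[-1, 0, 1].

q[-1,0] = (1 - 2) / (0 - (-1)) = -1
q[0,1] = (4 - 1) / (1 - 0) = 3
q[-1,0,1] = (3 - (-1)) / (1 - (-1)) = 2

2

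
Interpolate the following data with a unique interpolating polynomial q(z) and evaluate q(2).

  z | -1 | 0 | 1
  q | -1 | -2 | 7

Evaluate each Lagrange basis at z = 2:
L_0(2) = (2)·(1)/[(-1)·(-2)] = 1
L_1(2) = (3)·(1)/[(1)·(-1)] = -3
L_2(2) = (3)·(2)/[(2)·(1)] = 3
Sum: (-1)·(1) + (-2)·(-3) + 7·(3) = 26

26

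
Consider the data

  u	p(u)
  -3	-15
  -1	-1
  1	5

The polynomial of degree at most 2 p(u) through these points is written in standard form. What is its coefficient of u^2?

-1

L_0(u) = (u + 1)(u - 1) / [8] = (1/8)u^2 - 1/8
L_1(u) = (u + 3)(u - 1) / [-4] = -(1/4)u^2 - (1/2)u + 3/4
L_2(u) = (u + 3)(u + 1) / [8] = (1/8)u^2 + (1/2)u + 3/8
p(u) = (-15)·L_0 + (-1)·L_1 + 5·L_2
Only the coefficient of u^2 is needed; take it from each L_i and combine:
(-15)·(1/8) + (-1)·(-1/4) + 5·(1/8) = -1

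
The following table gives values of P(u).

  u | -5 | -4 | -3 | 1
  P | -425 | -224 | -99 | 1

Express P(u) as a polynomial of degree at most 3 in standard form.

L_0(u) = (u + 4)(u + 3)(u - 1) / [-12] = -(1/12)u^3 - (1/2)u^2 - (5/12)u + 1
L_1(u) = (u + 5)(u + 3)(u - 1) / [5] = (1/5)u^3 + (7/5)u^2 + (7/5)u - 3
L_2(u) = (u + 5)(u + 4)(u - 1) / [-8] = -(1/8)u^3 - u^2 - (11/8)u + 5/2
L_3(u) = (u + 5)(u + 4)(u + 3) / [120] = (1/120)u^3 + (1/10)u^2 + (47/120)u + 1/2
P(u) = (-425)·L_0 + (-224)·L_1 + (-99)·L_2 + 1·L_3
  (-425)·L_0(u) = (425/12)u^3 + (425/2)u^2 + (2125/12)u - 425
  (-224)·L_1(u) = -(224/5)u^3 - (1568/5)u^2 - (1568/5)u + 672
  (-99)·L_2(u) = (99/8)u^3 + 99u^2 + (1089/8)u - 495/2
  1·L_3(u) = (1/120)u^3 + (1/10)u^2 + (47/120)u + 1/2
Adding term by term: 3u^3 - 2u^2

P(u) = 3u^3 - 2u^2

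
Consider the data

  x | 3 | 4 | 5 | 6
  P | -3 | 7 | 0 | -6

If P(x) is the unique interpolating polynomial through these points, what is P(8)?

Evaluate each Lagrange basis at x = 8:
L_0(8) = (4)·(3)·(2)/[(-1)·(-2)·(-3)] = -4
L_1(8) = (5)·(3)·(2)/[(1)·(-1)·(-2)] = 15
L_2(8) = (5)·(4)·(2)/[(2)·(1)·(-1)] = -20
L_3(8) = (5)·(4)·(3)/[(3)·(2)·(1)] = 10
Sum: (-3)·(-4) + 7·(15) + 0 + (-6)·(10) = 57

57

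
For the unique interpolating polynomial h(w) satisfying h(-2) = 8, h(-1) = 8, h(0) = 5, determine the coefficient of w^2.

-3/2

The leading coefficient equals the top divided difference h[-2,-1,0].
h[-2,-1] = (8 - 8) / (-1 - (-2)) = 0
h[-1,0] = (5 - 8) / (0 - (-1)) = -3
h[-2,-1,0] = (-3 - 0) / (0 - (-2)) = -3/2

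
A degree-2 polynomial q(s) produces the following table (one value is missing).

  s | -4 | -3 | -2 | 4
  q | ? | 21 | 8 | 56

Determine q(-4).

The 3 known values determine q uniquely (degree ≤ 2).
Evaluate each Lagrange basis at s = -4:
L_0(-4) = (-2)·(-8)/[(-1)·(-7)] = 16/7
L_1(-4) = (-1)·(-8)/[(1)·(-6)] = -4/3
L_2(-4) = (-1)·(-2)/[(7)·(6)] = 1/21
Sum: 21·(16/7) + 8·(-4/3) + 56·(1/21) = 40

40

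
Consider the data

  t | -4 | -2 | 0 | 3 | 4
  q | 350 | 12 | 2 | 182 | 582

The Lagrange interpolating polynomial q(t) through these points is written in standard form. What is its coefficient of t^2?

Build the Lagrange basis polynomials:
L_0(t) = (t + 2)t(t - 3)(t - 4) / [448] = (1/448)t^4 - (5/448)t^3 - (1/224)t^2 + (3/56)t
L_1(t) = (t + 4)t(t - 3)(t - 4) / [-120] = -(1/120)t^4 + (1/40)t^3 + (2/15)t^2 - (2/5)t
L_2(t) = (t + 4)(t + 2)(t - 3)(t - 4) / [96] = (1/96)t^4 - (1/96)t^3 - (11/48)t^2 + (1/6)t + 1
L_3(t) = (t + 4)(t + 2)t(t - 4) / [-105] = -(1/105)t^4 - (2/105)t^3 + (16/105)t^2 + (32/105)t
L_4(t) = (t + 4)(t + 2)t(t - 3) / [192] = (1/192)t^4 + (1/64)t^3 - (5/96)t^2 - (1/8)t
q(t) = 350·L_0 + 12·L_1 + 2·L_2 + 182·L_3 + 582·L_4
Only the coefficient of t^2 is needed; take it from each L_i and combine:
350·(-1/224) + 12·(2/15) + 2·(-11/48) + 182·(16/105) + 582·(-5/96) = -3

-3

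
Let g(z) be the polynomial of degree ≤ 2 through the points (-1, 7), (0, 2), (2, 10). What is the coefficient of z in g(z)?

-2

Build the Lagrange basis polynomials:
L_0(z) = z(z - 2) / [3] = (1/3)z^2 - (2/3)z
L_1(z) = (z + 1)(z - 2) / [-2] = -(1/2)z^2 + (1/2)z + 1
L_2(z) = (z + 1)z / [6] = (1/6)z^2 + (1/6)z
g(z) = 7·L_0 + 2·L_1 + 10·L_2
Only the coefficient of z is needed; take it from each L_i and combine:
7·(-2/3) + 2·(1/2) + 10·(1/6) = -2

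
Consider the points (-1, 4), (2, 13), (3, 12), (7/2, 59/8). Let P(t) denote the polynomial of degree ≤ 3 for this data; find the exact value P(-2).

17

L_0(-2) = (-4)·(-5)·(-11/2)/[(-3)·(-4)·(-9/2)] = 55/27
L_1(-2) = (-1)·(-5)·(-11/2)/[(3)·(-1)·(-3/2)] = -55/9
L_2(-2) = (-1)·(-4)·(-11/2)/[(4)·(1)·(-1/2)] = 11
L_3(-2) = (-1)·(-4)·(-5)/[(9/2)·(3/2)·(1/2)] = -160/27
Sum: 4·(55/27) + 13·(-55/9) + 12·(11) + 59/8·(-160/27) = 17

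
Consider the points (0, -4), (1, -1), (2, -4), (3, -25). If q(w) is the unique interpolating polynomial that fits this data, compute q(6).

Evaluate each Lagrange basis at w = 6:
L_0(6) = (5)·(4)·(3)/[(-1)·(-2)·(-3)] = -10
L_1(6) = (6)·(4)·(3)/[(1)·(-1)·(-2)] = 36
L_2(6) = (6)·(5)·(3)/[(2)·(1)·(-1)] = -45
L_3(6) = (6)·(5)·(4)/[(3)·(2)·(1)] = 20
Sum: (-4)·(-10) + (-1)·(36) + (-4)·(-45) + (-25)·(20) = -316

-316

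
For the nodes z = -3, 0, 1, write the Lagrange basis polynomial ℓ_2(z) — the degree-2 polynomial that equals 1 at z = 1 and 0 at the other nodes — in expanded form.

ℓ_2(z) = (1/4)z^2 + (3/4)z

ℓ_2(z) = (z + 3)z / [(4)·(1)]
       = (z^2 + 3z) / (4)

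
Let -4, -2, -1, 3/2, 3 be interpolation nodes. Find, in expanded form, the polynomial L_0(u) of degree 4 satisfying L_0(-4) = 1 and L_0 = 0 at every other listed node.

L_0(u) = (u + 2)(u + 1)(u - 3/2)(u - 3) / [(-2)·(-3)·(-11/2)·(-7)]
       = (u^4 - (3/2)u^3 - 7u^2 + (9/2)u + 9) / (231)

L_0(u) = (1/231)u^4 - (1/154)u^3 - (1/33)u^2 + (3/154)u + 3/77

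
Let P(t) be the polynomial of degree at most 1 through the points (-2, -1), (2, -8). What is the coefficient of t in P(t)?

-7/4

The leading coefficient equals the top divided difference P[-2,2].
P[-2,2] = (-8 - (-1)) / (2 - (-2)) = -7/4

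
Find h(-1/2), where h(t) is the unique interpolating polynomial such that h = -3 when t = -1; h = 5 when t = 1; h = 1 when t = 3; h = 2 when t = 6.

L_0(-1/2) = (-3/2)·(-7/2)·(-13/2)/[(-2)·(-4)·(-7)] = 39/64
L_1(-1/2) = (1/2)·(-7/2)·(-13/2)/[(2)·(-2)·(-5)] = 91/160
L_2(-1/2) = (1/2)·(-3/2)·(-13/2)/[(4)·(2)·(-3)] = -13/64
L_3(-1/2) = (1/2)·(-3/2)·(-7/2)/[(7)·(5)·(3)] = 1/40
Sum: (-3)·(39/64) + 5·(91/160) + 1·(-13/64) + 2·(1/40) = 69/80

69/80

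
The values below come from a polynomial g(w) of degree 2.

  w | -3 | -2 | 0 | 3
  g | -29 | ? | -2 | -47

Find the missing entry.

The 3 known values determine g uniquely (degree ≤ 2).
L_0(-2) = (-2)·(-5)/[(-3)·(-6)] = 5/9
L_1(-2) = (1)·(-5)/[(3)·(-3)] = 5/9
L_2(-2) = (1)·(-2)/[(6)·(3)] = -1/9
Sum: (-29)·(5/9) + (-2)·(5/9) + (-47)·(-1/9) = -12

-12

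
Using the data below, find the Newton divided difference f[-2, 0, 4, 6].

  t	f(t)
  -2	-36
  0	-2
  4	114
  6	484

f[-2,0] = (-2 - (-36)) / (0 - (-2)) = 17
f[0,4] = (114 - (-2)) / (4 - 0) = 29
f[4,6] = (484 - 114) / (6 - 4) = 185
f[-2,0,4] = (29 - 17) / (4 - (-2)) = 2
f[0,4,6] = (185 - 29) / (6 - 0) = 26
f[-2,0,4,6] = (26 - 2) / (6 - (-2)) = 3

3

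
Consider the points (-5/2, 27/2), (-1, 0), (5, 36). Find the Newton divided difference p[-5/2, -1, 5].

p[-5/2,-1] = (0 - 27/2) / (-1 - (-5/2)) = -9
p[-1,5] = (36 - 0) / (5 - (-1)) = 6
p[-5/2,-1,5] = (6 - (-9)) / (5 - (-5/2)) = 2

2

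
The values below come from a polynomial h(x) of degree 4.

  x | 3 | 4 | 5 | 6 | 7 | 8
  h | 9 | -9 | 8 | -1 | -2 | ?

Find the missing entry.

134

The 5 known values determine h uniquely (degree ≤ 4).
Evaluate each Lagrange basis at x = 8:
L_0(8) = (4)·(3)·(2)·(1)/[(-1)·(-2)·(-3)·(-4)] = 1
L_1(8) = (5)·(3)·(2)·(1)/[(1)·(-1)·(-2)·(-3)] = -5
L_2(8) = (5)·(4)·(2)·(1)/[(2)·(1)·(-1)·(-2)] = 10
L_3(8) = (5)·(4)·(3)·(1)/[(3)·(2)·(1)·(-1)] = -10
L_4(8) = (5)·(4)·(3)·(2)/[(4)·(3)·(2)·(1)] = 5
Sum: 9·(1) + (-9)·(-5) + 8·(10) + (-1)·(-10) + (-2)·(5) = 134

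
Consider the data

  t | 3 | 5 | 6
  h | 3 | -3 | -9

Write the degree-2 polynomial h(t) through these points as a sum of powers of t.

Build the Lagrange basis polynomials:
L_0(t) = (t - 5)(t - 6) / [6] = (1/6)t^2 - (11/6)t + 5
L_1(t) = (t - 3)(t - 6) / [-2] = -(1/2)t^2 + (9/2)t - 9
L_2(t) = (t - 3)(t - 5) / [3] = (1/3)t^2 - (8/3)t + 5
h(t) = 3·L_0 + (-3)·L_1 + (-9)·L_2
  3·L_0(t) = (1/2)t^2 - (11/2)t + 15
  (-3)·L_1(t) = (3/2)t^2 - (27/2)t + 27
  (-9)·L_2(t) = -3t^2 + 24t - 45
Adding term by term: -t^2 + 5t - 3

h(t) = -t^2 + 5t - 3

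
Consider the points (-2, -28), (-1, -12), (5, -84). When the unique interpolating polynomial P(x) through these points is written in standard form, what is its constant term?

Build the Lagrange basis polynomials:
L_0(x) = (x + 1)(x - 5) / [7] = (1/7)x^2 - (4/7)x - 5/7
L_1(x) = (x + 2)(x - 5) / [-6] = -(1/6)x^2 + (1/2)x + 5/3
L_2(x) = (x + 2)(x + 1) / [42] = (1/42)x^2 + (1/14)x + 1/21
P(x) = (-28)·L_0 + (-12)·L_1 + (-84)·L_2
Only the constant term is needed; take it from each L_i and combine:
(-28)·(-5/7) + (-12)·(5/3) + (-84)·(1/21) = -4

-4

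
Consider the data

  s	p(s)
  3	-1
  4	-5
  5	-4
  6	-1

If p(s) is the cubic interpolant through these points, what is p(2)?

L_0(2) = (-2)·(-3)·(-4)/[(-1)·(-2)·(-3)] = 4
L_1(2) = (-1)·(-3)·(-4)/[(1)·(-1)·(-2)] = -6
L_2(2) = (-1)·(-2)·(-4)/[(2)·(1)·(-1)] = 4
L_3(2) = (-1)·(-2)·(-3)/[(3)·(2)·(1)] = -1
Sum: (-1)·(4) + (-5)·(-6) + (-4)·(4) + (-1)·(-1) = 11

11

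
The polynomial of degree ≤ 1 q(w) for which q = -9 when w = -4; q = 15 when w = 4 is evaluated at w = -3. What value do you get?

-6

L_0(-3) = (-7)/[(-8)] = 7/8
L_1(-3) = (1)/[(8)] = 1/8
Sum: (-9)·(7/8) + 15·(1/8) = -6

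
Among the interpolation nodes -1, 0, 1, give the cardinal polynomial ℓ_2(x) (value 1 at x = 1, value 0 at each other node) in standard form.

ℓ_2(x) = (x + 1)x / [(2)·(1)]
       = (x^2 + x) / (2)

ℓ_2(x) = (1/2)x^2 + (1/2)x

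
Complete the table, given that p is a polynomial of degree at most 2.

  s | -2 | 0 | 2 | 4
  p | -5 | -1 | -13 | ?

-41

The 3 known values determine p uniquely (degree ≤ 2).
Evaluate each Lagrange basis at s = 4:
L_0(4) = (4)·(2)/[(-2)·(-4)] = 1
L_1(4) = (6)·(2)/[(2)·(-2)] = -3
L_2(4) = (6)·(4)/[(4)·(2)] = 3
Sum: (-5)·(1) + (-1)·(-3) + (-13)·(3) = -41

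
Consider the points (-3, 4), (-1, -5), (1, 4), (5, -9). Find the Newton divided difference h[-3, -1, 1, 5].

h[-3,-1] = (-5 - 4) / (-1 - (-3)) = -9/2
h[-1,1] = (4 - (-5)) / (1 - (-1)) = 9/2
h[1,5] = (-9 - 4) / (5 - 1) = -13/4
h[-3,-1,1] = (9/2 - (-9/2)) / (1 - (-3)) = 9/4
h[-1,1,5] = (-13/4 - 9/2) / (5 - (-1)) = -31/24
h[-3,-1,1,5] = (-31/24 - 9/4) / (5 - (-3)) = -85/192

-85/192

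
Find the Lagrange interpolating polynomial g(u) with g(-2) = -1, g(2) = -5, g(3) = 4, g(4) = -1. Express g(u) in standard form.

g(u) = -(3/2)u^3 + (13/2)u^2 + 5u - 29

L_0(u) = (u - 2)(u - 3)(u - 4) / [-120] = -(1/120)u^3 + (3/40)u^2 - (13/60)u + 1/5
L_1(u) = (u + 2)(u - 3)(u - 4) / [8] = (1/8)u^3 - (5/8)u^2 - (1/4)u + 3
L_2(u) = (u + 2)(u - 2)(u - 4) / [-5] = -(1/5)u^3 + (4/5)u^2 + (4/5)u - 16/5
L_3(u) = (u + 2)(u - 2)(u - 3) / [12] = (1/12)u^3 - (1/4)u^2 - (1/3)u + 1
g(u) = (-1)·L_0 + (-5)·L_1 + 4·L_2 + (-1)·L_3
  (-1)·L_0(u) = (1/120)u^3 - (3/40)u^2 + (13/60)u - 1/5
  (-5)·L_1(u) = -(5/8)u^3 + (25/8)u^2 + (5/4)u - 15
  4·L_2(u) = -(4/5)u^3 + (16/5)u^2 + (16/5)u - 64/5
  (-1)·L_3(u) = -(1/12)u^3 + (1/4)u^2 + (1/3)u - 1
Adding term by term: -(3/2)u^3 + (13/2)u^2 + 5u - 29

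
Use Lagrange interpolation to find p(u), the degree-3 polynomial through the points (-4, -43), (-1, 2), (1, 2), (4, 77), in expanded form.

p(u) = u^3 + u^2 - u + 1

Build the Lagrange basis polynomials:
L_0(u) = (u + 1)(u - 1)(u - 4) / [-120] = -(1/120)u^3 + (1/30)u^2 + (1/120)u - 1/30
L_1(u) = (u + 4)(u - 1)(u - 4) / [30] = (1/30)u^3 - (1/30)u^2 - (8/15)u + 8/15
L_2(u) = (u + 4)(u + 1)(u - 4) / [-30] = -(1/30)u^3 - (1/30)u^2 + (8/15)u + 8/15
L_3(u) = (u + 4)(u + 1)(u - 1) / [120] = (1/120)u^3 + (1/30)u^2 - (1/120)u - 1/30
p(u) = (-43)·L_0 + 2·L_1 + 2·L_2 + 77·L_3
  (-43)·L_0(u) = (43/120)u^3 - (43/30)u^2 - (43/120)u + 43/30
  2·L_1(u) = (1/15)u^3 - (1/15)u^2 - (16/15)u + 16/15
  2·L_2(u) = -(1/15)u^3 - (1/15)u^2 + (16/15)u + 16/15
  77·L_3(u) = (77/120)u^3 + (77/30)u^2 - (77/120)u - 77/30
Adding term by term: u^3 + u^2 - u + 1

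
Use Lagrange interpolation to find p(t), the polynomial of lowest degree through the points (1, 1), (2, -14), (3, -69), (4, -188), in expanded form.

L_0(t) = (t - 2)(t - 3)(t - 4) / [-6] = -(1/6)t^3 + (3/2)t^2 - (13/3)t + 4
L_1(t) = (t - 1)(t - 3)(t - 4) / [2] = (1/2)t^3 - 4t^2 + (19/2)t - 6
L_2(t) = (t - 1)(t - 2)(t - 4) / [-2] = -(1/2)t^3 + (7/2)t^2 - 7t + 4
L_3(t) = (t - 1)(t - 2)(t - 3) / [6] = (1/6)t^3 - t^2 + (11/6)t - 1
p(t) = 1·L_0 + (-14)·L_1 + (-69)·L_2 + (-188)·L_3
  1·L_0(t) = -(1/6)t^3 + (3/2)t^2 - (13/3)t + 4
  (-14)·L_1(t) = -7t^3 + 56t^2 - 133t + 84
  (-69)·L_2(t) = (69/2)t^3 - (483/2)t^2 + 483t - 276
  (-188)·L_3(t) = -(94/3)t^3 + 188t^2 - (1034/3)t + 188
Adding term by term: -4t^3 + 4t^2 + t

p(t) = -4t^3 + 4t^2 + t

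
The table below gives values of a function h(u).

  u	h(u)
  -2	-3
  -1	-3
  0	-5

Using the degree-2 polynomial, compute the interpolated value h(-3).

Evaluate each Lagrange basis at u = -3:
L_0(-3) = (-2)·(-3)/[(-1)·(-2)] = 3
L_1(-3) = (-1)·(-3)/[(1)·(-1)] = -3
L_2(-3) = (-1)·(-2)/[(2)·(1)] = 1
Sum: (-3)·(3) + (-3)·(-3) + (-5)·(1) = -5

-5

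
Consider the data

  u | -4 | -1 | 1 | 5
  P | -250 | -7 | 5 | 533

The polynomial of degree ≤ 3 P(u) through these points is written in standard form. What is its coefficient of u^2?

L_0(u) = (u + 1)(u - 1)(u - 5) / [-135] = -(1/135)u^3 + (1/27)u^2 + (1/135)u - 1/27
L_1(u) = (u + 4)(u - 1)(u - 5) / [36] = (1/36)u^3 - (1/18)u^2 - (19/36)u + 5/9
L_2(u) = (u + 4)(u + 1)(u - 5) / [-40] = -(1/40)u^3 + (21/40)u + 1/2
L_3(u) = (u + 4)(u + 1)(u - 1) / [216] = (1/216)u^3 + (1/54)u^2 - (1/216)u - 1/54
P(u) = (-250)·L_0 + (-7)·L_1 + 5·L_2 + 533·L_3
Only the coefficient of u^2 is needed; take it from each L_i and combine:
(-250)·(1/27) + (-7)·(-1/18) + 5·(0) + 533·(1/54) = 1

1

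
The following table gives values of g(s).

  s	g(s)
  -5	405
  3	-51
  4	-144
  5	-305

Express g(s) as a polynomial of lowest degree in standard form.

Build the Lagrange basis polynomials:
L_0(s) = (s - 3)(s - 4)(s - 5) / [-720] = -(1/720)s^3 + (1/60)s^2 - (47/720)s + 1/12
L_1(s) = (s + 5)(s - 4)(s - 5) / [16] = (1/16)s^3 - (1/4)s^2 - (25/16)s + 25/4
L_2(s) = (s + 5)(s - 3)(s - 5) / [-9] = -(1/9)s^3 + (1/3)s^2 + (25/9)s - 25/3
L_3(s) = (s + 5)(s - 3)(s - 4) / [20] = (1/20)s^3 - (1/10)s^2 - (23/20)s + 3
g(s) = 405·L_0 + (-51)·L_1 + (-144)·L_2 + (-305)·L_3
  405·L_0(s) = -(9/16)s^3 + (27/4)s^2 - (423/16)s + 135/4
  (-51)·L_1(s) = -(51/16)s^3 + (51/4)s^2 + (1275/16)s - 1275/4
  (-144)·L_2(s) = 16s^3 - 48s^2 - 400s + 1200
  (-305)·L_3(s) = -(61/4)s^3 + (61/2)s^2 + (1403/4)s - 915
Adding term by term: -3s^3 + 2s^2 + 4s

g(s) = -3s^3 + 2s^2 + 4s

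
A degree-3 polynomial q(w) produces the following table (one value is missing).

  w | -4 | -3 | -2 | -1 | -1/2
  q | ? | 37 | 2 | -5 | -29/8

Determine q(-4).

The 4 known values determine q uniquely (degree ≤ 3).
L_0(-4) = (-2)·(-3)·(-7/2)/[(-1)·(-2)·(-5/2)] = 21/5
L_1(-4) = (-1)·(-3)·(-7/2)/[(1)·(-1)·(-3/2)] = -7
L_2(-4) = (-1)·(-2)·(-7/2)/[(2)·(1)·(-1/2)] = 7
L_3(-4) = (-1)·(-2)·(-3)/[(5/2)·(3/2)·(1/2)] = -16/5
Sum: 37·(21/5) + 2·(-7) + (-5)·(7) + (-29/8)·(-16/5) = 118

118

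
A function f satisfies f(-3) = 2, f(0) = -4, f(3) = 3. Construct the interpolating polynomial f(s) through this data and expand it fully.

f(s) = (13/18)s^2 + (1/6)s - 4

Build the Lagrange basis polynomials:
L_0(s) = s(s - 3) / [18] = (1/18)s^2 - (1/6)s
L_1(s) = (s + 3)(s - 3) / [-9] = -(1/9)s^2 + 1
L_2(s) = (s + 3)s / [18] = (1/18)s^2 + (1/6)s
f(s) = 2·L_0 + (-4)·L_1 + 3·L_2
  2·L_0(s) = (1/9)s^2 - (1/3)s
  (-4)·L_1(s) = (4/9)s^2 - 4
  3·L_2(s) = (1/6)s^2 + (1/2)s
Adding term by term: (13/18)s^2 + (1/6)s - 4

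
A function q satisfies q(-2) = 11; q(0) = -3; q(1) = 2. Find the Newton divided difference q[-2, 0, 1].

4

q[-2,0] = (-3 - 11) / (0 - (-2)) = -7
q[0,1] = (2 - (-3)) / (1 - 0) = 5
q[-2,0,1] = (5 - (-7)) / (1 - (-2)) = 4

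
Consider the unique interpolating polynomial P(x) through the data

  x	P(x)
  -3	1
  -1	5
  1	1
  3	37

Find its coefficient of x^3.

1

The leading coefficient equals the top divided difference P[-3,-1,1,3].
P[-3,-1] = (5 - 1) / (-1 - (-3)) = 2
P[-1,1] = (1 - 5) / (1 - (-1)) = -2
P[1,3] = (37 - 1) / (3 - 1) = 18
P[-3,-1,1] = (-2 - 2) / (1 - (-3)) = -1
P[-1,1,3] = (18 - (-2)) / (3 - (-1)) = 5
P[-3,-1,1,3] = (5 - (-1)) / (3 - (-3)) = 1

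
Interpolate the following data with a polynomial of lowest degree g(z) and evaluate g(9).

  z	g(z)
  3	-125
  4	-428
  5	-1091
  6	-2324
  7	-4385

L_0(9) = (5)·(4)·(3)·(2)/[(-1)·(-2)·(-3)·(-4)] = 5
L_1(9) = (6)·(4)·(3)·(2)/[(1)·(-1)·(-2)·(-3)] = -24
L_2(9) = (6)·(5)·(3)·(2)/[(2)·(1)·(-1)·(-2)] = 45
L_3(9) = (6)·(5)·(4)·(2)/[(3)·(2)·(1)·(-1)] = -40
L_4(9) = (6)·(5)·(4)·(3)/[(4)·(3)·(2)·(1)] = 15
Sum: (-125)·(5) + (-428)·(-24) + (-1091)·(45) + (-2324)·(-40) + (-4385)·(15) = -12263

-12263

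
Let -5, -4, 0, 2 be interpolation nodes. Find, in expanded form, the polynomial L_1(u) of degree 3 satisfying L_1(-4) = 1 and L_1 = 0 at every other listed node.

L_1(u) = (1/24)u^3 + (1/8)u^2 - (5/12)u

L_1(u) = (u + 5)u(u - 2) / [(1)·(-4)·(-6)]
       = (u^3 + 3u^2 - 10u) / (24)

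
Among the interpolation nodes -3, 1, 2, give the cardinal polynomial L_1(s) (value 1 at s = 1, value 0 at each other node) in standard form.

L_1(s) = -(1/4)s^2 - (1/4)s + 3/2

L_1(s) = (s + 3)(s - 2) / [(4)·(-1)]
       = (s^2 + s - 6) / (-4)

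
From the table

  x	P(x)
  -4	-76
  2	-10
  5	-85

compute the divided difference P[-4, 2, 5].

P[-4,2] = (-10 - (-76)) / (2 - (-4)) = 11
P[2,5] = (-85 - (-10)) / (5 - 2) = -25
P[-4,2,5] = (-25 - 11) / (5 - (-4)) = -4

-4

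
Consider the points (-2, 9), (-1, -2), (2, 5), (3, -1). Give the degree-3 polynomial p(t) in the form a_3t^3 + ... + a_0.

Newton's divided differences:
p[-2,-1] = (-2 - 9) / (-1 - (-2)) = -11
p[-1,2] = (5 - (-2)) / (2 - (-1)) = 7/3
p[2,3] = (-1 - 5) / (3 - 2) = -6
p[-2,-1,2] = (7/3 - (-11)) / (2 - (-2)) = 10/3
p[-1,2,3] = (-6 - 7/3) / (3 - (-1)) = -25/12
p[-2,-1,2,3] = (-25/12 - 10/3) / (3 - (-2)) = -13/12
p(t) = 9 + (-11)·(t + 2) + (10/3)·(t + 2)(t + 1) + (-13/12)·(t + 2)(t + 1)(t - 2)
Expanding: p(t) = -(13/12)t^3 + (9/4)t^2 + (10/3)t - 2

p(t) = -(13/12)t^3 + (9/4)t^2 + (10/3)t - 2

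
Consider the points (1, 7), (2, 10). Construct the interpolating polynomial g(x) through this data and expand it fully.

g(x) = 3x + 4

L_0(x) = (x - 2) / [-1] = -x + 2
L_1(x) = (x - 1) / [1] = x - 1
g(x) = 7·L_0 + 10·L_1
  7·L_0(x) = -7x + 14
  10·L_1(x) = 10x - 10
Adding term by term: 3x + 4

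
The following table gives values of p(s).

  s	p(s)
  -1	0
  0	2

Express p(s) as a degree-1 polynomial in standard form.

Build the Lagrange basis polynomials:
L_0(s) = s / [-1] = -s
L_1(s) = (s + 1) / [1] = s + 1
p(s) = 0·L_0 + 2·L_1
  0·L_0(s) = 0
  2·L_1(s) = 2s + 2
Adding term by term: 2s + 2

p(s) = 2s + 2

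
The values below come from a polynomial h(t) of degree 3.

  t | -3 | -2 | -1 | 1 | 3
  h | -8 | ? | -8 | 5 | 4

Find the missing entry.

-181/16

The 4 known values determine h uniquely (degree ≤ 3).
Evaluate each Lagrange basis at t = -2:
L_0(-2) = (-1)·(-3)·(-5)/[(-2)·(-4)·(-6)] = 5/16
L_1(-2) = (1)·(-3)·(-5)/[(2)·(-2)·(-4)] = 15/16
L_2(-2) = (1)·(-1)·(-5)/[(4)·(2)·(-2)] = -5/16
L_3(-2) = (1)·(-1)·(-3)/[(6)·(4)·(2)] = 1/16
Sum: (-8)·(5/16) + (-8)·(15/16) + 5·(-5/16) + 4·(1/16) = -181/16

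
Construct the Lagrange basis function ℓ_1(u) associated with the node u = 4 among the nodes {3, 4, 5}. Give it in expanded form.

ℓ_1(u) = -u^2 + 8u - 15

ℓ_1(u) = (u - 3)(u - 5) / [(1)·(-1)]
       = (u^2 - 8u + 15) / (-1)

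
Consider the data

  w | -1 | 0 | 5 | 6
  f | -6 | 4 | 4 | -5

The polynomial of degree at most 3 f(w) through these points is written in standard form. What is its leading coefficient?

1/42

Build the Lagrange basis polynomials:
L_0(w) = w(w - 5)(w - 6) / [-42] = -(1/42)w^3 + (11/42)w^2 - (5/7)w
L_1(w) = (w + 1)(w - 5)(w - 6) / [30] = (1/30)w^3 - (1/3)w^2 + (19/30)w + 1
L_2(w) = (w + 1)w(w - 6) / [-30] = -(1/30)w^3 + (1/6)w^2 + (1/5)w
L_3(w) = (w + 1)w(w - 5) / [42] = (1/42)w^3 - (2/21)w^2 - (5/42)w
f(w) = (-6)·L_0 + 4·L_1 + 4·L_2 + (-5)·L_3
Only the coefficient of w^3 is needed; take it from each L_i and combine:
(-6)·(-1/42) + 4·(1/30) + 4·(-1/30) + (-5)·(1/42) = 1/42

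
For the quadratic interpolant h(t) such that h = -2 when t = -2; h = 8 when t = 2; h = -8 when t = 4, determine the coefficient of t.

L_0(t) = (t - 2)(t - 4) / [24] = (1/24)t^2 - (1/4)t + 1/3
L_1(t) = (t + 2)(t - 4) / [-8] = -(1/8)t^2 + (1/4)t + 1
L_2(t) = (t + 2)(t - 2) / [12] = (1/12)t^2 - 1/3
h(t) = (-2)·L_0 + 8·L_1 + (-8)·L_2
Only the coefficient of t is needed; take it from each L_i and combine:
(-2)·(-1/4) + 8·(1/4) + (-8)·(0) = 5/2

5/2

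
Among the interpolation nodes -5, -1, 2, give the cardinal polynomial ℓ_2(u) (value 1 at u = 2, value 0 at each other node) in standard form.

ℓ_2(u) = (1/21)u^2 + (2/7)u + 5/21

ℓ_2(u) = (u + 5)(u + 1) / [(7)·(3)]
       = (u^2 + 6u + 5) / (21)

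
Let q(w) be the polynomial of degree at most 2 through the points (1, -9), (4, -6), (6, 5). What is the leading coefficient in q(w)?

9/10

The leading coefficient equals the top divided difference q[1,4,6].
q[1,4] = (-6 - (-9)) / (4 - 1) = 1
q[4,6] = (5 - (-6)) / (6 - 4) = 11/2
q[1,4,6] = (11/2 - 1) / (6 - 1) = 9/10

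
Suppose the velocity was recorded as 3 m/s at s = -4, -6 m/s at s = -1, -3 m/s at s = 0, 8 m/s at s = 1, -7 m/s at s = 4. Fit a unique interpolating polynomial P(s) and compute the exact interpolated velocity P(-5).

L_0(-5) = (-4)·(-5)·(-6)·(-9)/[(-3)·(-4)·(-5)·(-8)] = 9/4
L_1(-5) = (-1)·(-5)·(-6)·(-9)/[(3)·(-1)·(-2)·(-5)] = -9
L_2(-5) = (-1)·(-4)·(-6)·(-9)/[(4)·(1)·(-1)·(-4)] = 27/2
L_3(-5) = (-1)·(-4)·(-5)·(-9)/[(5)·(2)·(1)·(-3)] = -6
L_4(-5) = (-1)·(-4)·(-5)·(-6)/[(8)·(5)·(4)·(3)] = 1/4
Sum: 3·(9/4) + (-6)·(-9) + (-3)·(27/2) + 8·(-6) + (-7)·(1/4) = -59/2

-59/2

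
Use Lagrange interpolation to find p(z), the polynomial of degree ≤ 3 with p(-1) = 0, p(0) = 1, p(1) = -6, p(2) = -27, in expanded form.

p(z) = -z^3 - 4z^2 - 2z + 1

Build the Lagrange basis polynomials:
L_0(z) = z(z - 1)(z - 2) / [-6] = -(1/6)z^3 + (1/2)z^2 - (1/3)z
L_1(z) = (z + 1)(z - 1)(z - 2) / [2] = (1/2)z^3 - z^2 - (1/2)z + 1
L_2(z) = (z + 1)z(z - 2) / [-2] = -(1/2)z^3 + (1/2)z^2 + z
L_3(z) = (z + 1)z(z - 1) / [6] = (1/6)z^3 - (1/6)z
p(z) = 0·L_0 + 1·L_1 + (-6)·L_2 + (-27)·L_3
  0·L_0(z) = 0
  1·L_1(z) = (1/2)z^3 - z^2 - (1/2)z + 1
  (-6)·L_2(z) = 3z^3 - 3z^2 - 6z
  (-27)·L_3(z) = -(9/2)z^3 + (9/2)z
Adding term by term: -z^3 - 4z^2 - 2z + 1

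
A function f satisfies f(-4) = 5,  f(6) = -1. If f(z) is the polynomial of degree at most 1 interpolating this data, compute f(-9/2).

53/10

L_0(-9/2) = (-21/2)/[(-10)] = 21/20
L_1(-9/2) = (-1/2)/[(10)] = -1/20
Sum: 5·(21/20) + (-1)·(-1/20) = 53/10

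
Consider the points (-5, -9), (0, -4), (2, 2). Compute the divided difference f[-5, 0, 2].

2/7

f[-5,0] = (-4 - (-9)) / (0 - (-5)) = 1
f[0,2] = (2 - (-4)) / (2 - 0) = 3
f[-5,0,2] = (3 - 1) / (2 - (-5)) = 2/7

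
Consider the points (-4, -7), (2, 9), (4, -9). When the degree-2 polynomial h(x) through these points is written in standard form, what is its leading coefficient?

L_0(x) = (x - 2)(x - 4) / [48] = (1/48)x^2 - (1/8)x + 1/6
L_1(x) = (x + 4)(x - 4) / [-12] = -(1/12)x^2 + 4/3
L_2(x) = (x + 4)(x - 2) / [16] = (1/16)x^2 + (1/8)x - 1/2
h(x) = (-7)·L_0 + 9·L_1 + (-9)·L_2
Only the coefficient of x^2 is needed; take it from each L_i and combine:
(-7)·(1/48) + 9·(-1/12) + (-9)·(1/16) = -35/24

-35/24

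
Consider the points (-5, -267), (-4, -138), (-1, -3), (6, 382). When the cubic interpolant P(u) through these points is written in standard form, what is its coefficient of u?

L_0(u) = (u + 4)(u + 1)(u - 6) / [-44] = -(1/44)u^3 + (1/44)u^2 + (13/22)u + 6/11
L_1(u) = (u + 5)(u + 1)(u - 6) / [30] = (1/30)u^3 - (31/30)u - 1
L_2(u) = (u + 5)(u + 4)(u - 6) / [-84] = -(1/84)u^3 - (1/28)u^2 + (17/42)u + 10/7
L_3(u) = (u + 5)(u + 4)(u + 1) / [770] = (1/770)u^3 + (1/77)u^2 + (29/770)u + 2/77
P(u) = (-267)·L_0 + (-138)·L_1 + (-3)·L_2 + 382·L_3
Only the coefficient of u is needed; take it from each L_i and combine:
(-267)·(13/22) + (-138)·(-31/30) + (-3)·(17/42) + 382·(29/770) = -2

-2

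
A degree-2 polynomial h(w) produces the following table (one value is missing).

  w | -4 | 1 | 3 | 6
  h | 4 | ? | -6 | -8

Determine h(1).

-82/21

The 3 known values determine h uniquely (degree ≤ 2).
Evaluate each Lagrange basis at w = 1:
L_0(1) = (-2)·(-5)/[(-7)·(-10)] = 1/7
L_1(1) = (5)·(-5)/[(7)·(-3)] = 25/21
L_2(1) = (5)·(-2)/[(10)·(3)] = -1/3
Sum: 4·(1/7) + (-6)·(25/21) + (-8)·(-1/3) = -82/21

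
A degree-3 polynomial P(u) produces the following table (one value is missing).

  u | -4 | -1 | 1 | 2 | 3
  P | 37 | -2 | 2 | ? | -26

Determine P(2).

The 4 known values determine P uniquely (degree ≤ 3).
Evaluate each Lagrange basis at u = 2:
L_0(2) = (3)·(1)·(-1)/[(-3)·(-5)·(-7)] = 1/35
L_1(2) = (6)·(1)·(-1)/[(3)·(-2)·(-4)] = -1/4
L_2(2) = (6)·(3)·(-1)/[(5)·(2)·(-2)] = 9/10
L_3(2) = (6)·(3)·(1)/[(7)·(4)·(2)] = 9/28
Sum: 37·(1/35) + (-2)·(-1/4) + 2·(9/10) + (-26)·(9/28) = -5

-5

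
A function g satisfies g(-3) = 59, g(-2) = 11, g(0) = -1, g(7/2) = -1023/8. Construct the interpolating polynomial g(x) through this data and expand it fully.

Newton's divided differences:
g[-3,-2] = (11 - 59) / (-2 - (-3)) = -48
g[-2,0] = (-1 - 11) / (0 - (-2)) = -6
g[0,7/2] = (-1023/8 - (-1)) / (7/2 - 0) = -145/4
g[-3,-2,0] = (-6 - (-48)) / (0 - (-3)) = 14
g[-2,0,7/2] = (-145/4 - (-6)) / (7/2 - (-2)) = -11/2
g[-3,-2,0,7/2] = (-11/2 - 14) / (7/2 - (-3)) = -3
g(x) = 59 + (-48)·(x + 3) + 14·(x + 3)(x + 2) + (-3)·(x + 3)(x + 2)x
Expanding: g(x) = -3x^3 - x^2 + 4x - 1

g(x) = -3x^3 - x^2 + 4x - 1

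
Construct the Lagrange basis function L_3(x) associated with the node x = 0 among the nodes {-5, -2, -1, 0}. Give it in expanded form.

L_3(x) = (x + 5)(x + 2)(x + 1) / [(5)·(2)·(1)]
       = (x^3 + 8x^2 + 17x + 10) / (10)

L_3(x) = (1/10)x^3 + (4/5)x^2 + (17/10)x + 1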